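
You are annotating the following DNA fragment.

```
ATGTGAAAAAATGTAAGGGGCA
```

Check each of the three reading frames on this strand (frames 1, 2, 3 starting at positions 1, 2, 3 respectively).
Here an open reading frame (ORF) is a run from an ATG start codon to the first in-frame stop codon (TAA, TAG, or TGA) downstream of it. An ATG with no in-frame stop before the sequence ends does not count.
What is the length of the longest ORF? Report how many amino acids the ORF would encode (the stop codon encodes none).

1

Frame 1: ATG TGA AAA AAT GTA AGG GGC — ATG at 1, stop TGA at 4 → 6 nt.
Frame 2: TGT GAA AAA ATG TAA GGG GCA — ATG at 11, stop TAA at 14 → 6 nt.
Frame 3: GTG AAA AAA TGT AAG GGG — no ATG→stop ORF.
Longest: frame 1, positions 1–6, 6 nt = 2 codons = 1 aa. → 1 amino acids.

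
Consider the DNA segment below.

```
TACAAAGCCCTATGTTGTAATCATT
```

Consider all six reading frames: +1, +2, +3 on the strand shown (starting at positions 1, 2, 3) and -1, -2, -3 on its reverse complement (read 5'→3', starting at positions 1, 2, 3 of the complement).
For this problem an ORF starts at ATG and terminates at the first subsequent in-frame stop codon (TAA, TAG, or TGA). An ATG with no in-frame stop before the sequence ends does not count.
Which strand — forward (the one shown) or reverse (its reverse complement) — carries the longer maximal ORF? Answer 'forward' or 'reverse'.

reverse

Reverse complement (5'→3'): AATGATTACAACATAGGGCTTTGTA
Frame +1: TAC AAA GCC CTA TGT TGT AAT CAT — no ATG→stop ORF.
Frame +2: ACA AAG CCC TAT GTT GTA ATC ATT — no ATG→stop ORF.
Frame +3: CAA AGC CCT ATG TTG TAA TCA — ATG at 12, stop TAA at 18 → 9 nt.
Frame -1: AAT GAT TAC AAC ATA GGG CTT TGT — no ATG→stop ORF.
Frame -2: ATG ATT ACA ACA TAG GGC TTT GTA — ATG at 2, stop TAG at 14 → 15 nt.
Frame -3: TGA TTA CAA CAT AGG GCT TTG — no ATG→stop ORF.
Forward-strand max 9 nt; reverse-strand max 15 nt. The reverse strand has the longer ORF.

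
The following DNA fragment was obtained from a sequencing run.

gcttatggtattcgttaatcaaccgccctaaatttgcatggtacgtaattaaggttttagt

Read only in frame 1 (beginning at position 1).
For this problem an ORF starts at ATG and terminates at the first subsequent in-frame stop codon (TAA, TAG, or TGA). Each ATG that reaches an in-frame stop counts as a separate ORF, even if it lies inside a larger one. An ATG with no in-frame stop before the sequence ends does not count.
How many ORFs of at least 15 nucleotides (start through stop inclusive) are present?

0

Frame 1: GCT TAT GGT ATT CGT TAA TCA ACC GCC CTA AAT TTG CAT GGT ACG TAA TTA AGG TTT TAG — no ATG→stop ORF.
No ORF reaches 15 nucleotides. Count = 0.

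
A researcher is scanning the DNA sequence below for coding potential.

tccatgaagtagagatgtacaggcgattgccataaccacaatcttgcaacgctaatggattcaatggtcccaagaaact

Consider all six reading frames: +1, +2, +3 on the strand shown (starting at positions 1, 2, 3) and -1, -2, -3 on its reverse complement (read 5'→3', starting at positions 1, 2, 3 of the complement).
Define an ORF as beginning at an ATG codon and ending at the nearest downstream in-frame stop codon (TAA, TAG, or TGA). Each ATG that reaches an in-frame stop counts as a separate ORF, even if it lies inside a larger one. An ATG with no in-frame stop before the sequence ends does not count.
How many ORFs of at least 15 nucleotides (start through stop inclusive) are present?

1

Reverse complement (5'→3'): AGTTTCTTGGGACCATTGAATCCATTAGCGTTGCAAGATTGTGGTTATGGCAATCGCCTGTACATCTCTACTTCATGGA
Frame +1: TCC ATG AAG TAG AGA TGT ACA GGC GAT TGC CAT AAC CAC AAT CTT GCA ACG CTA ATG GAT TCA ATG GTC CCA AGA AAC — ATG at 4, stop TAG at 10 → 9 nt.
Frame +2: CCA TGA AGT AGA GAT GTA CAG GCG ATT GCC ATA ACC ACA ATC TTG CAA CGC TAA TGG ATT CAA TGG TCC CAA GAA ACT — no ATG→stop ORF.
Frame +3: CAT GAA GTA GAG ATG TAC AGG CGA TTG CCA TAA CCA CAA TCT TGC AAC GCT AAT GGA TTC AAT GGT CCC AAG AAA — ATG at 15, stop TAA at 33 → 21 nt.
Frame -1: AGT TTC TTG GGA CCA TTG AAT CCA TTA GCG TTG CAA GAT TGT GGT TAT GGC AAT CGC CTG TAC ATC TCT ACT TCA TGG — no ATG→stop ORF.
Frame -2: GTT TCT TGG GAC CAT TGA ATC CAT TAG CGT TGC AAG ATT GTG GTT ATG GCA ATC GCC TGT ACA TCT CTA CTT CAT GGA — no ATG→stop ORF.
Frame -3: TTT CTT GGG ACC ATT GAA TCC ATT AGC GTT GCA AGA TTG TGG TTA TGG CAA TCG CCT GTA CAT CTC TAC TTC ATG — no ATG→stop ORF.
ORFs ≥ 15 nucleotides: frame +3 15–35 (21 nucleotides). Count = 1.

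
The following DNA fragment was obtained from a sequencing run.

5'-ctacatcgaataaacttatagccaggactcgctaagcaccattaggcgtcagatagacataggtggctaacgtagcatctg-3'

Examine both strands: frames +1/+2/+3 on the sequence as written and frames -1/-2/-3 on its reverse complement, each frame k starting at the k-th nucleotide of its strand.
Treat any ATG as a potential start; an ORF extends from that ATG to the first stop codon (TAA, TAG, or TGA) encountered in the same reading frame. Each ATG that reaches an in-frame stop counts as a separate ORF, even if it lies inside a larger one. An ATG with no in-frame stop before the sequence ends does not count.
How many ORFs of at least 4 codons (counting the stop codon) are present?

Reverse complement (5'→3'): CAGATGCTACGTTAGCCACCTATGTCTATCTGACGCCTAATGGTGCTTAGCGAGTCCTGGCTATAAGTTTATTCGATGTAG
Frame +1: CTA CAT CGA ATA AAC TTA TAG CCA GGA CTC GCT AAG CAC CAT TAG GCG TCA GAT AGA CAT AGG TGG CTA ACG TAG CAT CTG — no ATG→stop ORF.
Frame +2: TAC ATC GAA TAA ACT TAT AGC CAG GAC TCG CTA AGC ACC ATT AGG CGT CAG ATA GAC ATA GGT GGC TAA CGT AGC ATC — no ATG→stop ORF.
Frame +3: ACA TCG AAT AAA CTT ATA GCC AGG ACT CGC TAA GCA CCA TTA GGC GTC AGA TAG ACA TAG GTG GCT AAC GTA GCA TCT — no ATG→stop ORF.
Frame -1: CAG ATG CTA CGT TAG CCA CCT ATG TCT ATC TGA CGC CTA ATG GTG CTT AGC GAG TCC TGG CTA TAA GTT TAT TCG ATG TAG — ATG at 4, stop TAG at 13 → 12 nt; ATG at 22, stop TGA at 31 → 12 nt; ATG at 40, stop TAA at 64 → 27 nt; ATG at 76, stop TAG at 79 → 6 nt.
Frame -2: AGA TGC TAC GTT AGC CAC CTA TGT CTA TCT GAC GCC TAA TGG TGC TTA GCG AGT CCT GGC TAT AAG TTT ATT CGA TGT — no ATG→stop ORF.
Frame -3: GAT GCT ACG TTA GCC ACC TAT GTC TAT CTG ACG CCT AAT GGT GCT TAG CGA GTC CTG GCT ATA AGT TTA TTC GAT GTA — no ATG→stop ORF.
ORFs ≥ 4 codons: frame -1 4–15 (4 codons), frame -1 22–33 (4 codons), frame -1 40–66 (9 codons). Count = 3.

3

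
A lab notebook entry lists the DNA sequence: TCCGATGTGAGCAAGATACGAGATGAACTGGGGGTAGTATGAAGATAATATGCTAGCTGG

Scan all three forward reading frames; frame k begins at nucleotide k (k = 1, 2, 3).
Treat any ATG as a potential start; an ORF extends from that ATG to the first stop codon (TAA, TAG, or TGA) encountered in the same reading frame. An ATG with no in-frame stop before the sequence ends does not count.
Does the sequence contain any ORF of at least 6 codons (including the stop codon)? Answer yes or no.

yes

Frame 1: TCC GAT GTG AGC AAG ATA CGA GAT GAA CTG GGG GTA GTA TGA AGA TAA TAT GCT AGC TGG — no ATG→stop ORF.
Frame 2: CCG ATG TGA GCA AGA TAC GAG ATG AAC TGG GGG TAG TAT GAA GAT AAT ATG CTA GCT — ATG at 5, stop TGA at 8 → 6 nt; ATG at 23, stop TAG at 35 → 15 nt.
Frame 3: CGA TGT GAG CAA GAT ACG AGA TGA ACT GGG GGT AGT ATG AAG ATA ATA TGC TAG CTG — ATG at 39, stop TAG at 54 → 18 nt.
Frame 3 has an ORF of 6 codons (positions 39–56) ≥ 6, so yes.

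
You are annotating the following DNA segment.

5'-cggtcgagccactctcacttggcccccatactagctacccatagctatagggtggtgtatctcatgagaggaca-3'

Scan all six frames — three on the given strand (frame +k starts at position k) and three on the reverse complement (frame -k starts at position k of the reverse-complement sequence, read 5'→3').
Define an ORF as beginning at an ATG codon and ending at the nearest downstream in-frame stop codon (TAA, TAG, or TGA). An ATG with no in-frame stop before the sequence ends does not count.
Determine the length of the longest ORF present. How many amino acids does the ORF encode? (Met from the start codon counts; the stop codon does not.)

6

Reverse complement (5'→3'): TGTCCTCTCATGAGATACACCACCCTATAGCTATGGGTAGCTAGTATGGGGGCCAAGTGAGAGTGGCTCGACCG
Frame +1: CGG TCG AGC CAC TCT CAC TTG GCC CCC ATA CTA GCT ACC CAT AGC TAT AGG GTG GTG TAT CTC ATG AGA GGA — no ATG→stop ORF.
Frame +2: GGT CGA GCC ACT CTC ACT TGG CCC CCA TAC TAG CTA CCC ATA GCT ATA GGG TGG TGT ATC TCA TGA GAG GAC — no ATG→stop ORF.
Frame +3: GTC GAG CCA CTC TCA CTT GGC CCC CAT ACT AGC TAC CCA TAG CTA TAG GGT GGT GTA TCT CAT GAG AGG ACA — no ATG→stop ORF.
Frame -1: TGT CCT CTC ATG AGA TAC ACC ACC CTA TAG CTA TGG GTA GCT AGT ATG GGG GCC AAG TGA GAG TGG CTC GAC — ATG at 10, stop TAG at 28 → 21 nt; ATG at 46, stop TGA at 58 → 15 nt.
Frame -2: GTC CTC TCA TGA GAT ACA CCA CCC TAT AGC TAT GGG TAG CTA GTA TGG GGG CCA AGT GAG AGT GGC TCG ACC — no ATG→stop ORF.
Frame -3: TCC TCT CAT GAG ATA CAC CAC CCT ATA GCT ATG GGT AGC TAG TAT GGG GGC CAA GTG AGA GTG GCT CGA CCG — ATG at 33, stop TAG at 42 → 12 nt.
Longest: frame -1, positions 10–30, 21 nt = 7 codons = 6 aa. → 6 amino acids.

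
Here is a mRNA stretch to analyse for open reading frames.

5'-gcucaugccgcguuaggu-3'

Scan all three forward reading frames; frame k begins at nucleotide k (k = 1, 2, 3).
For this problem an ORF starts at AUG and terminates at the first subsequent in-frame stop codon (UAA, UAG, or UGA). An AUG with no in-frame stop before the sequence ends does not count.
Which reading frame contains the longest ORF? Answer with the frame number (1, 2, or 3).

Frame 1: GCU CAU GCC GCG UUA GGU — no AUG→stop ORF.
Frame 2: CUC AUG CCG CGU UAG — AUG at 5, stop UAG at 14 → 12 nt.
Frame 3: UCA UGC CGC GUU AGG — no AUG→stop ORF.
Longest ORF is 12 nt in frame 2 (positions 5–16).

2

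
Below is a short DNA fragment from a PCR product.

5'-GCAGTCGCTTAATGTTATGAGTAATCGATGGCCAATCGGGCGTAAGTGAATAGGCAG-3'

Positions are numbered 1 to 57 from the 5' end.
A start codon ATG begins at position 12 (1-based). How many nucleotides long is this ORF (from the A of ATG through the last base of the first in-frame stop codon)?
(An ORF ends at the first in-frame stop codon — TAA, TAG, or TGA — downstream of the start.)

Codons from position 12: ATG (12–14), TTA (15–17), TGA (18–20).
TGA is the first in-frame stop; ORF spans 12–20, 9 nucleotides.

9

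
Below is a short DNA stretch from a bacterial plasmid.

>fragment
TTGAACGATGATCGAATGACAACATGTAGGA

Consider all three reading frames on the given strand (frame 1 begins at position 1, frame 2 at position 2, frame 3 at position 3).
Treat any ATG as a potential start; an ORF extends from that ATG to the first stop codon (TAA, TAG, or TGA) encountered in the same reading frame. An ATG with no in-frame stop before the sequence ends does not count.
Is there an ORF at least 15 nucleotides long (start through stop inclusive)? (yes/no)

Frame 1: TTG AAC GAT GAT CGA ATG ACA ACA TGT AGG — no ATG→stop ORF.
Frame 2: TGA ACG ATG ATC GAA TGA CAA CAT GTA GGA — ATG at 8, stop TGA at 17 → 12 nt.
Frame 3: GAA CGA TGA TCG AAT GAC AAC ATG TAG — ATG at 24, stop TAG at 27 → 6 nt.
Largest ORF found is 12 nucleotides < 15, so no.

no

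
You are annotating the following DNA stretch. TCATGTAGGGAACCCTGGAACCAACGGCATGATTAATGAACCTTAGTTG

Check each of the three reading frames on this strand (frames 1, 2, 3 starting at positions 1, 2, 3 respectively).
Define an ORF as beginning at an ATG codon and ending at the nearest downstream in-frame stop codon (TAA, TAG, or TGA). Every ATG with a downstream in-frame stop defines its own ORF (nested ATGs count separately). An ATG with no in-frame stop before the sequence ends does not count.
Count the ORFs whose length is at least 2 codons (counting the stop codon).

2

Frame 1: TCA TGT AGG GAA CCC TGG AAC CAA CGG CAT GAT TAA TGA ACC TTA GTT — no ATG→stop ORF.
Frame 2: CAT GTA GGG AAC CCT GGA ACC AAC GGC ATG ATT AAT GAA CCT TAG TTG — ATG at 29, stop TAG at 44 → 18 nt.
Frame 3: ATG TAG GGA ACC CTG GAA CCA ACG GCA TGA TTA ATG AAC CTT AGT — ATG at 3, stop TAG at 6 → 6 nt.
ORFs ≥ 2 codons: frame 2 29–46 (6 codons), frame 3 3–8 (2 codons). Count = 2.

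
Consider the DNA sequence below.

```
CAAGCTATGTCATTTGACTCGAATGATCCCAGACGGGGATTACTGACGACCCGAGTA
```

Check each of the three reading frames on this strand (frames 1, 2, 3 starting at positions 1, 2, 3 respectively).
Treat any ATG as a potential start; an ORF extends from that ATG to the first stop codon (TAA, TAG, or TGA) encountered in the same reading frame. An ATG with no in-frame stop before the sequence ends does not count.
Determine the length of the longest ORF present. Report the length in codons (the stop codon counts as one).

Frame 1: CAA GCT ATG TCA TTT GAC TCG AAT GAT CCC AGA CGG GGA TTA CTG ACG ACC CGA GTA — no ATG→stop ORF.
Frame 2: AAG CTA TGT CAT TTG ACT CGA ATG ATC CCA GAC GGG GAT TAC TGA CGA CCC GAG — ATG at 23, stop TGA at 44 → 24 nt.
Frame 3: AGC TAT GTC ATT TGA CTC GAA TGA TCC CAG ACG GGG ATT ACT GAC GAC CCG AGT — no ATG→stop ORF.
Longest: frame 2, positions 23–46, 24 nt = 8 codons = 7 aa. → 8 codons.

8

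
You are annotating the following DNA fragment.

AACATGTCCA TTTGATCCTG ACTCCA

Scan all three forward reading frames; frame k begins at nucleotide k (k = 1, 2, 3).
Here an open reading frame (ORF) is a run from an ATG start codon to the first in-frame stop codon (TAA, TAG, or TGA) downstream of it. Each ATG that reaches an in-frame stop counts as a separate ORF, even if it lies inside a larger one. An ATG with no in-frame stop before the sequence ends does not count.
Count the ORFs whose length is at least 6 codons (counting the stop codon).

Frame 1: AAC ATG TCC ATT TGA TCC TGA CTC — ATG at 4, stop TGA at 13 → 12 nt.
Frame 2: ACA TGT CCA TTT GAT CCT GAC TCC — no ATG→stop ORF.
Frame 3: CAT GTC CAT TTG ATC CTG ACT CCA — no ATG→stop ORF.
No ORF reaches 6 codons. Count = 0.

0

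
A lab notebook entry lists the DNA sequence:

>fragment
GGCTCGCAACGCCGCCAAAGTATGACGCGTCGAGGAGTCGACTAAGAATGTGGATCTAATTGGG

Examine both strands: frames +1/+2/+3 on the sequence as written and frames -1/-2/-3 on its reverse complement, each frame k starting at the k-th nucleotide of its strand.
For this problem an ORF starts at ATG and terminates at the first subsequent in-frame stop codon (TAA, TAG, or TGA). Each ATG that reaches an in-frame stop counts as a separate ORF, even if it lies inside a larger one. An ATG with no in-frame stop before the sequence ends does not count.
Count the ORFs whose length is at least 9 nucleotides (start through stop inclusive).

2

Reverse complement (5'→3'): CCCAATTAGATCCACATTCTTAGTCGACTCCTCGACGCGTCATACTTTGGCGGCGTTGCGAGCC
Frame +1: GGC TCG CAA CGC CGC CAA AGT ATG ACG CGT CGA GGA GTC GAC TAA GAA TGT GGA TCT AAT TGG — ATG at 22, stop TAA at 43 → 24 nt.
Frame +2: GCT CGC AAC GCC GCC AAA GTA TGA CGC GTC GAG GAG TCG ACT AAG AAT GTG GAT CTA ATT GGG — no ATG→stop ORF.
Frame +3: CTC GCA ACG CCG CCA AAG TAT GAC GCG TCG AGG AGT CGA CTA AGA ATG TGG ATC TAA TTG — ATG at 48, stop TAA at 57 → 12 nt.
Frame -1: CCC AAT TAG ATC CAC ATT CTT AGT CGA CTC CTC GAC GCG TCA TAC TTT GGC GGC GTT GCG AGC — no ATG→stop ORF.
Frame -2: CCA ATT AGA TCC ACA TTC TTA GTC GAC TCC TCG ACG CGT CAT ACT TTG GCG GCG TTG CGA GCC — no ATG→stop ORF.
Frame -3: CAA TTA GAT CCA CAT TCT TAG TCG ACT CCT CGA CGC GTC ATA CTT TGG CGG CGT TGC GAG — no ATG→stop ORF.
ORFs ≥ 9 nucleotides: frame +1 22–45 (24 nucleotides), frame +3 48–59 (12 nucleotides). Count = 2.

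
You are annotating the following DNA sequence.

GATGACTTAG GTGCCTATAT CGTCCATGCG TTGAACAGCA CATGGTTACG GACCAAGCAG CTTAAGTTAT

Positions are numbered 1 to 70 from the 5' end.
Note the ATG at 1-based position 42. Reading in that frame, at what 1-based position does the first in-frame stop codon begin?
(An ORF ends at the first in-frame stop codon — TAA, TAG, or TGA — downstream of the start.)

Codons from position 42: ATG (42–44), GTT (45–47), ACG (48–50), GAC (51–53), CAA (54–56), GCA (57–59), GCT (60–62), TAA (63–65).
TAA is a stop codon; it begins at position 63.

63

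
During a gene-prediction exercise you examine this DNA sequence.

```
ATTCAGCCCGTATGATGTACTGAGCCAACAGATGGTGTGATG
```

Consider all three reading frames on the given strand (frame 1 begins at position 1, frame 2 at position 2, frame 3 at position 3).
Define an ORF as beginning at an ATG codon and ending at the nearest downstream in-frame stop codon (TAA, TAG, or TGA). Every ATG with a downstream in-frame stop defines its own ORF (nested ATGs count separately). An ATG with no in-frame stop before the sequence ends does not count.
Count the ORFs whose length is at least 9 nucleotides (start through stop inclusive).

3

Frame 1: ATT CAG CCC GTA TGA TGT ACT GAG CCA ACA GAT GGT GTG ATG — no ATG→stop ORF.
Frame 2: TTC AGC CCG TAT GAT GTA CTG AGC CAA CAG ATG GTG TGA — ATG at 32, stop TGA at 38 → 9 nt.
Frame 3: TCA GCC CGT ATG ATG TAC TGA GCC AAC AGA TGG TGT GAT — ATG at 12, stop TGA at 21 → 12 nt; ATG at 15, stop TGA at 21 → 9 nt.
ORFs ≥ 9 nucleotides: frame 2 32–40 (9 nucleotides), frame 3 12–23 (12 nucleotides), frame 3 15–23 (9 nucleotides). Count = 3.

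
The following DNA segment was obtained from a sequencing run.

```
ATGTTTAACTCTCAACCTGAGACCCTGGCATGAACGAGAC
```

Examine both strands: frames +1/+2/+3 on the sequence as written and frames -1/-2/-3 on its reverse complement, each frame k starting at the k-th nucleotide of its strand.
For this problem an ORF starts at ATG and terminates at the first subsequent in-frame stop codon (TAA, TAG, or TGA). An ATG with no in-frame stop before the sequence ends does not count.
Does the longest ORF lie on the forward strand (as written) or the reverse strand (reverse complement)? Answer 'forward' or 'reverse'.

Reverse complement (5'→3'): GTCTCGTTCATGCCAGGGTCTCAGGTTGAGAGTTAAACAT
Frame +1: ATG TTT AAC TCT CAA CCT GAG ACC CTG GCA TGA ACG AGA — ATG at 1, stop TGA at 31 → 33 nt.
Frame +2: TGT TTA ACT CTC AAC CTG AGA CCC TGG CAT GAA CGA GAC — no ATG→stop ORF.
Frame +3: GTT TAA CTC TCA ACC TGA GAC CCT GGC ATG AAC GAG — no ATG→stop ORF.
Frame -1: GTC TCG TTC ATG CCA GGG TCT CAG GTT GAG AGT TAA ACA — ATG at 10, stop TAA at 34 → 27 nt.
Frame -2: TCT CGT TCA TGC CAG GGT CTC AGG TTG AGA GTT AAA CAT — no ATG→stop ORF.
Frame -3: CTC GTT CAT GCC AGG GTC TCA GGT TGA GAG TTA AAC — no ATG→stop ORF.
Forward-strand max 33 nt; reverse-strand max 27 nt. The forward strand has the longer ORF.

forward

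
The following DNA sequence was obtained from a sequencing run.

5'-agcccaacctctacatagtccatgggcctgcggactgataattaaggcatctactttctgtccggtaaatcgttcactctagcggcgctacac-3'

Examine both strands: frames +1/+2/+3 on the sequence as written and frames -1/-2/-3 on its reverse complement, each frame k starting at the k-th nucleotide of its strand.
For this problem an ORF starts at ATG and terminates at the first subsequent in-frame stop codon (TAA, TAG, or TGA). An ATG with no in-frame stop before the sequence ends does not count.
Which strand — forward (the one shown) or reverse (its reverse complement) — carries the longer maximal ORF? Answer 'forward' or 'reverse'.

forward

Reverse complement (5'→3'): GTGTAGCGCCGCTAGAGTGAACGATTTACCGGACAGAAAGTAGATGCCTTAATTATCAGTCCGCAGGCCCATGGACTATGTAGAGGTTGGGCT
Frame +1: AGC CCA ACC TCT ACA TAG TCC ATG GGC CTG CGG ACT GAT AAT TAA GGC ATC TAC TTT CTG TCC GGT AAA TCG TTC ACT CTA GCG GCG CTA CAC — ATG at 22, stop TAA at 43 → 24 nt.
Frame +2: GCC CAA CCT CTA CAT AGT CCA TGG GCC TGC GGA CTG ATA ATT AAG GCA TCT ACT TTC TGT CCG GTA AAT CGT TCA CTC TAG CGG CGC TAC — no ATG→stop ORF.
Frame +3: CCC AAC CTC TAC ATA GTC CAT GGG CCT GCG GAC TGA TAA TTA AGG CAT CTA CTT TCT GTC CGG TAA ATC GTT CAC TCT AGC GGC GCT ACA — no ATG→stop ORF.
Frame -1: GTG TAG CGC CGC TAG AGT GAA CGA TTT ACC GGA CAG AAA GTA GAT GCC TTA ATT ATC AGT CCG CAG GCC CAT GGA CTA TGT AGA GGT TGG GCT — no ATG→stop ORF.
Frame -2: TGT AGC GCC GCT AGA GTG AAC GAT TTA CCG GAC AGA AAG TAG ATG CCT TAA TTA TCA GTC CGC AGG CCC ATG GAC TAT GTA GAG GTT GGG — ATG at 44, stop TAA at 50 → 9 nt.
Frame -3: GTA GCG CCG CTA GAG TGA ACG ATT TAC CGG ACA GAA AGT AGA TGC CTT AAT TAT CAG TCC GCA GGC CCA TGG ACT ATG TAG AGG TTG GGC — ATG at 78, stop TAG at 81 → 6 nt.
Forward-strand max 24 nt; reverse-strand max 9 nt. The forward strand has the longer ORF.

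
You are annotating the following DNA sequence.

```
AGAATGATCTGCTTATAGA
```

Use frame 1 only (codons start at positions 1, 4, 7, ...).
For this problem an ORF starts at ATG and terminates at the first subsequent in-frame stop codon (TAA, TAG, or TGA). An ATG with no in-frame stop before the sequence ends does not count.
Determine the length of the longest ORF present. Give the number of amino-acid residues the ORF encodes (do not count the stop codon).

4

Frame 1: AGA ATG ATC TGC TTA TAG — ATG at 4, stop TAG at 16 → 15 nt.
Longest: frame 1, positions 4–18, 15 nt = 5 codons = 4 aa. → 4 amino acids.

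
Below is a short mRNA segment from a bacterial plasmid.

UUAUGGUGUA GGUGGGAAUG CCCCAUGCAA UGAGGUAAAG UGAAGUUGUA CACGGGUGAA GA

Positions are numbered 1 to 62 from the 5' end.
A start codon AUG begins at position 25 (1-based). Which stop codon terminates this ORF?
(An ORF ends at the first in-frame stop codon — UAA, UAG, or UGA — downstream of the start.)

Codons from position 25: AUG (25–27), CAA (28–30), UGA (31–33).
The first in-frame stop codon is UGA.

UGA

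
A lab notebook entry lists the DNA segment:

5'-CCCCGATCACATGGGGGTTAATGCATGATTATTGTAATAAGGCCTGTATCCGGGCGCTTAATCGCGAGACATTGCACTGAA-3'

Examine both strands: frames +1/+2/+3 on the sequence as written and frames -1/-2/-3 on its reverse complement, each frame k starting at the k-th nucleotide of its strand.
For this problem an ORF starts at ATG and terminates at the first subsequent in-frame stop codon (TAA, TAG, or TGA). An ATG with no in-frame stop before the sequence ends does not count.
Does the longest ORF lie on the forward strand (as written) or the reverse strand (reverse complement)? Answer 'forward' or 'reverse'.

Reverse complement (5'→3'): TTCAGTGCAATGTCTCGCGATTAAGCGCCCGGATACAGGCCTTATTACAATAATCATGCATTAACCCCCATGTGATCGGGG
Frame +1: CCC CGA TCA CAT GGG GGT TAA TGC ATG ATT ATT GTA ATA AGG CCT GTA TCC GGG CGC TTA ATC GCG AGA CAT TGC ACT GAA — no ATG→stop ORF.
Frame +2: CCC GAT CAC ATG GGG GTT AAT GCA TGA TTA TTG TAA TAA GGC CTG TAT CCG GGC GCT TAA TCG CGA GAC ATT GCA CTG — ATG at 11, stop TGA at 26 → 18 nt.
Frame +3: CCG ATC ACA TGG GGG TTA ATG CAT GAT TAT TGT AAT AAG GCC TGT ATC CGG GCG CTT AAT CGC GAG ACA TTG CAC TGA — ATG at 21, stop TGA at 78 → 60 nt.
Frame -1: TTC AGT GCA ATG TCT CGC GAT TAA GCG CCC GGA TAC AGG CCT TAT TAC AAT AAT CAT GCA TTA ACC CCC ATG TGA TCG GGG — ATG at 10, stop TAA at 22 → 15 nt; ATG at 70, stop TGA at 73 → 6 nt.
Frame -2: TCA GTG CAA TGT CTC GCG ATT AAG CGC CCG GAT ACA GGC CTT ATT ACA ATA ATC ATG CAT TAA CCC CCA TGT GAT CGG — ATG at 56, stop TAA at 62 → 9 nt.
Frame -3: CAG TGC AAT GTC TCG CGA TTA AGC GCC CGG ATA CAG GCC TTA TTA CAA TAA TCA TGC ATT AAC CCC CAT GTG ATC GGG — no ATG→stop ORF.
Forward-strand max 60 nt; reverse-strand max 15 nt. The forward strand has the longer ORF.

forward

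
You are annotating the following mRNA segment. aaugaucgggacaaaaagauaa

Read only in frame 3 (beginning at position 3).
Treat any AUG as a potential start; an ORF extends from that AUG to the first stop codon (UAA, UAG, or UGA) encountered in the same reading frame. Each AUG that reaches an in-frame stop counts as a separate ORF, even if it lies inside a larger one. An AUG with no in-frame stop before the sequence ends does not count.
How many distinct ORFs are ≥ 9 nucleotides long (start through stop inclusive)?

0

Frame 3: UGA UCG GGA CAA AAA GAU — no AUG→stop ORF.
No ORF reaches 9 nucleotides. Count = 0.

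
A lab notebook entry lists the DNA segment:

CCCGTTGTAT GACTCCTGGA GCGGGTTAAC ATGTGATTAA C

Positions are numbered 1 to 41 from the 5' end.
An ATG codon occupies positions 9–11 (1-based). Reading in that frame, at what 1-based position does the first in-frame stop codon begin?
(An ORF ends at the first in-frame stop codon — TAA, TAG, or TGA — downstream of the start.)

Codons from position 9: ATG (9–11), ACT (12–14), CCT (15–17), GGA (18–20), GCG (21–23), GGT (24–26), TAA (27–29).
TAA is a stop codon; it begins at position 27.

27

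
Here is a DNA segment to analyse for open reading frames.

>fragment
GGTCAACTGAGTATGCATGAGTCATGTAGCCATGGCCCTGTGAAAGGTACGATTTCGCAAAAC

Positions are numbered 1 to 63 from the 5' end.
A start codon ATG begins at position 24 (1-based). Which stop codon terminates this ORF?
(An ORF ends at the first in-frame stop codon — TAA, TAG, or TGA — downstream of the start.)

TAG

Codons from position 24: ATG (24–26), TAG (27–29).
The first in-frame stop codon is TAG.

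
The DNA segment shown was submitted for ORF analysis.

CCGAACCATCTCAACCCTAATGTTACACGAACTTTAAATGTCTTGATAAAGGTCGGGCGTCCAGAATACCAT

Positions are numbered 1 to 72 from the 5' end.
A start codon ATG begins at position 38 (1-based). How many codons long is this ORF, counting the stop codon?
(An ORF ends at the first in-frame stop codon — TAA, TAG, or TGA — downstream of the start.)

3

Codons from position 38: ATG (38–40), TCT (41–43), TGA (44–46).
TGA is the first in-frame stop; that's 3 codons including the stop.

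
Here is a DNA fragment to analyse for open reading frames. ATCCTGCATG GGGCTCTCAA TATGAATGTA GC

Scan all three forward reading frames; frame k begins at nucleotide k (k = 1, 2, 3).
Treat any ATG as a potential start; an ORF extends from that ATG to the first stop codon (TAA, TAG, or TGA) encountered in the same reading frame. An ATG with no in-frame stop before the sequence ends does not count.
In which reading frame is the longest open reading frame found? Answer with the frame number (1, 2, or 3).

2

Frame 1: ATC CTG CAT GGG GCT CTC AAT ATG AAT GTA — no ATG→stop ORF.
Frame 2: TCC TGC ATG GGG CTC TCA ATA TGA ATG TAG — ATG at 8, stop TGA at 23 → 18 nt; ATG at 26, stop TAG at 29 → 6 nt.
Frame 3: CCT GCA TGG GGC TCT CAA TAT GAA TGT AGC — no ATG→stop ORF.
Longest ORF is 18 nt in frame 2 (positions 8–25).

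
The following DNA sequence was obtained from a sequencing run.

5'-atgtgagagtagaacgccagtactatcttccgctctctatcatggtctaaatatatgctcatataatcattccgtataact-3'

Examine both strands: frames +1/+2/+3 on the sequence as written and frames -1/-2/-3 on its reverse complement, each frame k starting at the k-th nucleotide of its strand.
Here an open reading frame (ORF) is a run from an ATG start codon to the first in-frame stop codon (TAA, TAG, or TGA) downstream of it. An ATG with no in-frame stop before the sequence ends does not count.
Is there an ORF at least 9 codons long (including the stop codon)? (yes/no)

no

Reverse complement (5'→3'): AGTTATACGGAATGATTATATGAGCATATATTTAGACCATGATAGAGAGCGGAAGATAGTACTGGCGTTCTACTCTCACAT
Frame +1: ATG TGA GAG TAG AAC GCC AGT ACT ATC TTC CGC TCT CTA TCA TGG TCT AAA TAT ATG CTC ATA TAA TCA TTC CGT ATA ACT — ATG at 1, stop TGA at 4 → 6 nt; ATG at 55, stop TAA at 64 → 12 nt.
Frame +2: TGT GAG AGT AGA ACG CCA GTA CTA TCT TCC GCT CTC TAT CAT GGT CTA AAT ATA TGC TCA TAT AAT CAT TCC GTA TAA — no ATG→stop ORF.
Frame +3: GTG AGA GTA GAA CGC CAG TAC TAT CTT CCG CTC TCT ATC ATG GTC TAA ATA TAT GCT CAT ATA ATC ATT CCG TAT AAC — ATG at 42, stop TAA at 48 → 9 nt.
Frame -1: AGT TAT ACG GAA TGA TTA TAT GAG CAT ATA TTT AGA CCA TGA TAG AGA GCG GAA GAT AGT ACT GGC GTT CTA CTC TCA CAT — no ATG→stop ORF.
Frame -2: GTT ATA CGG AAT GAT TAT ATG AGC ATA TAT TTA GAC CAT GAT AGA GAG CGG AAG ATA GTA CTG GCG TTC TAC TCT CAC — no ATG→stop ORF.
Frame -3: TTA TAC GGA ATG ATT ATA TGA GCA TAT ATT TAG ACC ATG ATA GAG AGC GGA AGA TAG TAC TGG CGT TCT ACT CTC ACA — ATG at 12, stop TGA at 21 → 12 nt; ATG at 39, stop TAG at 57 → 21 nt.
Largest ORF found is 7 codons < 9, so no.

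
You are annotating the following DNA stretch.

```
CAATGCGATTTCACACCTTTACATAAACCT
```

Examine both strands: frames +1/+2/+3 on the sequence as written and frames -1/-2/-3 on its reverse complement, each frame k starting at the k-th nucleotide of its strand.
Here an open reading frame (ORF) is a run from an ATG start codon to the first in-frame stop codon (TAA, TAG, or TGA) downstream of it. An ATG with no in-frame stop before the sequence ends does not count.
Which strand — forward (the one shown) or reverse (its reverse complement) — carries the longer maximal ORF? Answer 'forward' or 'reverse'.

forward

Reverse complement (5'→3'): AGGTTTATGTAAAGGTGTGAAATCGCATTG
Frame +1: CAA TGC GAT TTC ACA CCT TTA CAT AAA CCT — no ATG→stop ORF.
Frame +2: AAT GCG ATT TCA CAC CTT TAC ATA AAC — no ATG→stop ORF.
Frame +3: ATG CGA TTT CAC ACC TTT ACA TAA ACC — ATG at 3, stop TAA at 24 → 24 nt.
Frame -1: AGG TTT ATG TAA AGG TGT GAA ATC GCA TTG — ATG at 7, stop TAA at 10 → 6 nt.
Frame -2: GGT TTA TGT AAA GGT GTG AAA TCG CAT — no ATG→stop ORF.
Frame -3: GTT TAT GTA AAG GTG TGA AAT CGC ATT — no ATG→stop ORF.
Forward-strand max 24 nt; reverse-strand max 6 nt. The forward strand has the longer ORF.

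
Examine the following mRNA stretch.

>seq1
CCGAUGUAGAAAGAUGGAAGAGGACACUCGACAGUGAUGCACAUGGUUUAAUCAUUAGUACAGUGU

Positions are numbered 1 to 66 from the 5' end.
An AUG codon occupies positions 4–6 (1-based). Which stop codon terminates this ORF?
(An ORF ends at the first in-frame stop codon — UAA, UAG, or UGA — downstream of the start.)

UAG

Codons from position 4: AUG (4–6), UAG (7–9).
The first in-frame stop codon is UAG.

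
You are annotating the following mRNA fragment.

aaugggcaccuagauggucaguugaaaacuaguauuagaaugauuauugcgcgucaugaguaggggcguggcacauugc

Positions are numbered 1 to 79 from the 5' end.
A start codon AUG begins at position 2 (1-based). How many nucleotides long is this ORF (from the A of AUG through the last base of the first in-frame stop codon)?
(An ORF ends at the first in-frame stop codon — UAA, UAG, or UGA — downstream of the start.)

12

Codons from position 2: AUG (2–4), GGC (5–7), ACC (8–10), UAG (11–13).
UAG is the first in-frame stop; ORF spans 2–13, 12 nucleotides.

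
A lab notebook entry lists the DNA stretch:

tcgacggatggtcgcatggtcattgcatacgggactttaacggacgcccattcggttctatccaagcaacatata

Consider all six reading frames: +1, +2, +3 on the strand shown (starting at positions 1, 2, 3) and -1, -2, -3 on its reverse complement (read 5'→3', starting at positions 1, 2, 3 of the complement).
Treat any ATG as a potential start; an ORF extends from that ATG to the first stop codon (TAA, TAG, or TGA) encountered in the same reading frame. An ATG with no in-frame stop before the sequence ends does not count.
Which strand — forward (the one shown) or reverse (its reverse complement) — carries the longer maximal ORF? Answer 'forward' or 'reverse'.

Reverse complement (5'→3'): TATATGTTGCTTGGATAGAACCGAATGGGCGTCCGTTAAAGTCCCGTATGCAATGACCATGCGACCATCCGTCGA
Frame +1: TCG ACG GAT GGT CGC ATG GTC ATT GCA TAC GGG ACT TTA ACG GAC GCC CAT TCG GTT CTA TCC AAG CAA CAT ATA — no ATG→stop ORF.
Frame +2: CGA CGG ATG GTC GCA TGG TCA TTG CAT ACG GGA CTT TAA CGG ACG CCC ATT CGG TTC TAT CCA AGC AAC ATA — ATG at 8, stop TAA at 38 → 33 nt.
Frame +3: GAC GGA TGG TCG CAT GGT CAT TGC ATA CGG GAC TTT AAC GGA CGC CCA TTC GGT TCT ATC CAA GCA ACA TAT — no ATG→stop ORF.
Frame -1: TAT ATG TTG CTT GGA TAG AAC CGA ATG GGC GTC CGT TAA AGT CCC GTA TGC AAT GAC CAT GCG ACC ATC CGT CGA — ATG at 4, stop TAG at 16 → 15 nt; ATG at 25, stop TAA at 37 → 15 nt.
Frame -2: ATA TGT TGC TTG GAT AGA ACC GAA TGG GCG TCC GTT AAA GTC CCG TAT GCA ATG ACC ATG CGA CCA TCC GTC — no ATG→stop ORF.
Frame -3: TAT GTT GCT TGG ATA GAA CCG AAT GGG CGT CCG TTA AAG TCC CGT ATG CAA TGA CCA TGC GAC CAT CCG TCG — ATG at 48, stop TGA at 54 → 9 nt.
Forward-strand max 33 nt; reverse-strand max 15 nt. The forward strand has the longer ORF.

forward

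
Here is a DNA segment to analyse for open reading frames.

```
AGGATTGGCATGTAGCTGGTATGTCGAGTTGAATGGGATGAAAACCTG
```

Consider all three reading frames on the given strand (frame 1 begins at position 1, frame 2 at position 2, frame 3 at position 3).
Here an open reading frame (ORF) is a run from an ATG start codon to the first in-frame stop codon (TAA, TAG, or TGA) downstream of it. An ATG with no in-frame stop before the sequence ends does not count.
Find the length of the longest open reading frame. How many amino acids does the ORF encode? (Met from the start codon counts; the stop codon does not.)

3

Frame 1: AGG ATT GGC ATG TAG CTG GTA TGT CGA GTT GAA TGG GAT GAA AAC CTG — ATG at 10, stop TAG at 13 → 6 nt.
Frame 2: GGA TTG GCA TGT AGC TGG TAT GTC GAG TTG AAT GGG ATG AAA ACC — no ATG→stop ORF.
Frame 3: GAT TGG CAT GTA GCT GGT ATG TCG AGT TGA ATG GGA TGA AAA CCT — ATG at 21, stop TGA at 30 → 12 nt; ATG at 33, stop TGA at 39 → 9 nt.
Longest: frame 3, positions 21–32, 12 nt = 4 codons = 3 aa. → 3 amino acids.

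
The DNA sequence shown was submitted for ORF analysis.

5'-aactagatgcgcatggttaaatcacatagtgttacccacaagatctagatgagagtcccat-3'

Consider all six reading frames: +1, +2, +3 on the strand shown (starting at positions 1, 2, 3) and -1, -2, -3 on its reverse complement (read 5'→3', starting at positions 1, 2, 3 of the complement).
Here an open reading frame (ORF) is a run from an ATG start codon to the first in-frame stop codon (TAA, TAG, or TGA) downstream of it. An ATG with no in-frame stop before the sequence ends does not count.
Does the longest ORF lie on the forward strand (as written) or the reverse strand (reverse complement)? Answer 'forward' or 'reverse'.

Reverse complement (5'→3'): ATGGGACTCTCATCTAGATCTTGTGGGTAACACTATGTGATTTAACCATGCGCATCTAGTT
Frame +1: AAC TAG ATG CGC ATG GTT AAA TCA CAT AGT GTT ACC CAC AAG ATC TAG ATG AGA GTC CCA — ATG at 7, stop TAG at 46 → 42 nt; ATG at 13, stop TAG at 46 → 36 nt.
Frame +2: ACT AGA TGC GCA TGG TTA AAT CAC ATA GTG TTA CCC ACA AGA TCT AGA TGA GAG TCC CAT — no ATG→stop ORF.
Frame +3: CTA GAT GCG CAT GGT TAA ATC ACA TAG TGT TAC CCA CAA GAT CTA GAT GAG AGT CCC — no ATG→stop ORF.
Frame -1: ATG GGA CTC TCA TCT AGA TCT TGT GGG TAA CAC TAT GTG ATT TAA CCA TGC GCA TCT AGT — ATG at 1, stop TAA at 28 → 30 nt.
Frame -2: TGG GAC TCT CAT CTA GAT CTT GTG GGT AAC ACT ATG TGA TTT AAC CAT GCG CAT CTA GTT — ATG at 35, stop TGA at 38 → 6 nt.
Frame -3: GGG ACT CTC ATC TAG ATC TTG TGG GTA ACA CTA TGT GAT TTA ACC ATG CGC ATC TAG — ATG at 48, stop TAG at 57 → 12 nt.
Forward-strand max 42 nt; reverse-strand max 30 nt. The forward strand has the longer ORF.

forward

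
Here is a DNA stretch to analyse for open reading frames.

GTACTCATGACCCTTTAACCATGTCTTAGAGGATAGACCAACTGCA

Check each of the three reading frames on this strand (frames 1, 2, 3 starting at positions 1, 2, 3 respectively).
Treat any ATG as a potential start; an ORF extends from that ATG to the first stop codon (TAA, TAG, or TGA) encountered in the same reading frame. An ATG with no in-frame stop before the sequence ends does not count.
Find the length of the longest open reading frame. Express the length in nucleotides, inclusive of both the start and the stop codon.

Frame 1: GTA CTC ATG ACC CTT TAA CCA TGT CTT AGA GGA TAG ACC AAC TGC — ATG at 7, stop TAA at 16 → 12 nt.
Frame 2: TAC TCA TGA CCC TTT AAC CAT GTC TTA GAG GAT AGA CCA ACT GCA — no ATG→stop ORF.
Frame 3: ACT CAT GAC CCT TTA ACC ATG TCT TAG AGG ATA GAC CAA CTG — ATG at 21, stop TAG at 27 → 9 nt.
Longest: frame 1, positions 7–18, 12 nt = 4 codons = 3 aa. → 12 nucleotides.

12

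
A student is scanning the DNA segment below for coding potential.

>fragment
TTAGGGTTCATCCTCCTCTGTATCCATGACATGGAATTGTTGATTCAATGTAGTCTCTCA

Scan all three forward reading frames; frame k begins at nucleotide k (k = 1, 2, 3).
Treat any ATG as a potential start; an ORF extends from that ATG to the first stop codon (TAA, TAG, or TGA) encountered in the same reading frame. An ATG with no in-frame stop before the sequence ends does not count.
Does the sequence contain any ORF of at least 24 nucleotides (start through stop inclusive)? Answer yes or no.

Frame 1: TTA GGG TTC ATC CTC CTC TGT ATC CAT GAC ATG GAA TTG TTG ATT CAA TGT AGT CTC TCA — no ATG→stop ORF.
Frame 2: TAG GGT TCA TCC TCC TCT GTA TCC ATG ACA TGG AAT TGT TGA TTC AAT GTA GTC TCT — ATG at 26, stop TGA at 41 → 18 nt.
Frame 3: AGG GTT CAT CCT CCT CTG TAT CCA TGA CAT GGA ATT GTT GAT TCA ATG TAG TCT CTC — ATG at 48, stop TAG at 51 → 6 nt.
Largest ORF found is 18 nucleotides < 24, so no.

no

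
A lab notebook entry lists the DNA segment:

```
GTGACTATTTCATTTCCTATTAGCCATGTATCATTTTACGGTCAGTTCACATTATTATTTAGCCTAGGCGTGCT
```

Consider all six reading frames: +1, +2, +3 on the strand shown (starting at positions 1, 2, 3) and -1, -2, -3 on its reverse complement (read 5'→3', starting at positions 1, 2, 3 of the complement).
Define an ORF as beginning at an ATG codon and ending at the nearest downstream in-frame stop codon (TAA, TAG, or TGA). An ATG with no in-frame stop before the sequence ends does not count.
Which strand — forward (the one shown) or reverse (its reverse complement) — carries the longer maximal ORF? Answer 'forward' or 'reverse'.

forward

Reverse complement (5'→3'): AGCACGCCTAGGCTAAATAATAATGTGAACTGACCGTAAAATGATACATGGCTAATAGGAAATGAAATAGTCAC
Frame +1: GTG ACT ATT TCA TTT CCT ATT AGC CAT GTA TCA TTT TAC GGT CAG TTC ACA TTA TTA TTT AGC CTA GGC GTG — no ATG→stop ORF.
Frame +2: TGA CTA TTT CAT TTC CTA TTA GCC ATG TAT CAT TTT ACG GTC AGT TCA CAT TAT TAT TTA GCC TAG GCG TGC — ATG at 26, stop TAG at 65 → 42 nt.
Frame +3: GAC TAT TTC ATT TCC TAT TAG CCA TGT ATC ATT TTA CGG TCA GTT CAC ATT ATT ATT TAG CCT AGG CGT GCT — no ATG→stop ORF.
Frame -1: AGC ACG CCT AGG CTA AAT AAT AAT GTG AAC TGA CCG TAA AAT GAT ACA TGG CTA ATA GGA AAT GAA ATA GTC — no ATG→stop ORF.
Frame -2: GCA CGC CTA GGC TAA ATA ATA ATG TGA ACT GAC CGT AAA ATG ATA CAT GGC TAA TAG GAA ATG AAA TAG TCA — ATG at 23, stop TGA at 26 → 6 nt; ATG at 41, stop TAA at 53 → 15 nt; ATG at 62, stop TAG at 68 → 9 nt.
Frame -3: CAC GCC TAG GCT AAA TAA TAA TGT GAA CTG ACC GTA AAA TGA TAC ATG GCT AAT AGG AAA TGA AAT AGT CAC — ATG at 48, stop TGA at 63 → 18 nt.
Forward-strand max 42 nt; reverse-strand max 18 nt. The forward strand has the longer ORF.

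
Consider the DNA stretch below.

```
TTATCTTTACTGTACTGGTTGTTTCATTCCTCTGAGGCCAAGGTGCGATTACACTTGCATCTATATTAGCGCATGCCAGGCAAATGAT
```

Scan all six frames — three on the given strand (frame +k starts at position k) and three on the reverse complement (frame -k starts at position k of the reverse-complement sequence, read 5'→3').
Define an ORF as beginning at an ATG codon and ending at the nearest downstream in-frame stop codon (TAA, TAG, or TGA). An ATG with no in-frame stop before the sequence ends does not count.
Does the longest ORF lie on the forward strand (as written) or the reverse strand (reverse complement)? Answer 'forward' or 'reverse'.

reverse

Reverse complement (5'→3'): ATCATTTGCCTGGCATGCGCTAATATAGATGCAAGTGTAATCGCACCTTGGCCTCAGAGGAATGAAACAACCAGTACAGTAAAGATAA
Frame +1: TTA TCT TTA CTG TAC TGG TTG TTT CAT TCC TCT GAG GCC AAG GTG CGA TTA CAC TTG CAT CTA TAT TAG CGC ATG CCA GGC AAA TGA — ATG at 73, stop TGA at 85 → 15 nt.
Frame +2: TAT CTT TAC TGT ACT GGT TGT TTC ATT CCT CTG AGG CCA AGG TGC GAT TAC ACT TGC ATC TAT ATT AGC GCA TGC CAG GCA AAT GAT — no ATG→stop ORF.
Frame +3: ATC TTT ACT GTA CTG GTT GTT TCA TTC CTC TGA GGC CAA GGT GCG ATT ACA CTT GCA TCT ATA TTA GCG CAT GCC AGG CAA ATG — no ATG→stop ORF.
Frame -1: ATC ATT TGC CTG GCA TGC GCT AAT ATA GAT GCA AGT GTA ATC GCA CCT TGG CCT CAG AGG AAT GAA ACA ACC AGT ACA GTA AAG ATA — no ATG→stop ORF.
Frame -2: TCA TTT GCC TGG CAT GCG CTA ATA TAG ATG CAA GTG TAA TCG CAC CTT GGC CTC AGA GGA ATG AAA CAA CCA GTA CAG TAA AGA TAA — ATG at 29, stop TAA at 38 → 12 nt; ATG at 62, stop TAA at 80 → 21 nt.
Frame -3: CAT TTG CCT GGC ATG CGC TAA TAT AGA TGC AAG TGT AAT CGC ACC TTG GCC TCA GAG GAA TGA AAC AAC CAG TAC AGT AAA GAT — ATG at 15, stop TAA at 21 → 9 nt.
Forward-strand max 15 nt; reverse-strand max 21 nt. The reverse strand has the longer ORF.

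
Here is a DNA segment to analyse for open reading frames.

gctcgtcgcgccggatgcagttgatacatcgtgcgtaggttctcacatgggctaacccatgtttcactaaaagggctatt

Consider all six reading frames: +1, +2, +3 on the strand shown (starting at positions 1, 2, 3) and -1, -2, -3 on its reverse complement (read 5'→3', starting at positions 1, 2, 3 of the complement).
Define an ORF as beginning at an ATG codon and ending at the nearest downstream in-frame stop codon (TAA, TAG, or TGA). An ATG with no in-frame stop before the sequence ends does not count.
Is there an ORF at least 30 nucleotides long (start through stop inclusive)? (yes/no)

no

Reverse complement (5'→3'): AATAGCCCTTTTAGTGAAACATGGGTTAGCCCATGTGAGAACCTACGCACGATGTATCAACTGCATCCGGCGCGACGAGC
Frame +1: GCT CGT CGC GCC GGA TGC AGT TGA TAC ATC GTG CGT AGG TTC TCA CAT GGG CTA ACC CAT GTT TCA CTA AAA GGG CTA — no ATG→stop ORF.
Frame +2: CTC GTC GCG CCG GAT GCA GTT GAT ACA TCG TGC GTA GGT TCT CAC ATG GGC TAA CCC ATG TTT CAC TAA AAG GGC TAT — ATG at 47, stop TAA at 53 → 9 nt; ATG at 59, stop TAA at 68 → 12 nt.
Frame +3: TCG TCG CGC CGG ATG CAG TTG ATA CAT CGT GCG TAG GTT CTC ACA TGG GCT AAC CCA TGT TTC ACT AAA AGG GCT ATT — ATG at 15, stop TAG at 36 → 24 nt.
Frame -1: AAT AGC CCT TTT AGT GAA ACA TGG GTT AGC CCA TGT GAG AAC CTA CGC ACG ATG TAT CAA CTG CAT CCG GCG CGA CGA — no ATG→stop ORF.
Frame -2: ATA GCC CTT TTA GTG AAA CAT GGG TTA GCC CAT GTG AGA ACC TAC GCA CGA TGT ATC AAC TGC ATC CGG CGC GAC GAG — no ATG→stop ORF.
Frame -3: TAG CCC TTT TAG TGA AAC ATG GGT TAG CCC ATG TGA GAA CCT ACG CAC GAT GTA TCA ACT GCA TCC GGC GCG ACG AGC — ATG at 21, stop TAG at 27 → 9 nt; ATG at 33, stop TGA at 36 → 6 nt.
Largest ORF found is 24 nucleotides < 30, so no.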